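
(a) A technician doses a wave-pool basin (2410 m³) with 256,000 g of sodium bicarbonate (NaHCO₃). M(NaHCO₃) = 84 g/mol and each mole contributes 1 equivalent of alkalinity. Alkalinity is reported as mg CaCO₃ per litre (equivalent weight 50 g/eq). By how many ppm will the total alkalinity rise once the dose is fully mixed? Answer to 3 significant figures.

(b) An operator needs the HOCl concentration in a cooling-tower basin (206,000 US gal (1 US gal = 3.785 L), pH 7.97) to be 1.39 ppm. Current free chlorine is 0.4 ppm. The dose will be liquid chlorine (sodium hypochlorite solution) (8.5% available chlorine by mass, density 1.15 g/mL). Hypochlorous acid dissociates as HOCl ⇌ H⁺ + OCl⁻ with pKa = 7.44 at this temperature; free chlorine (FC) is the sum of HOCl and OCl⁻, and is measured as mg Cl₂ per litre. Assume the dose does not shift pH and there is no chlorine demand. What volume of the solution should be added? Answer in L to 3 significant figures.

(a) Volume: 2410 m³ = 2,410,000 L.
(a) Moles of NaHCO₃: 256,000 g ÷ 84 g/mol = 3048 mol → 3048 eq of alkalinity.
(a) As CaCO₃: 3048 eq × 50 g/eq = 152,400 g.
(a) Rise: 152,400 g / 2,410,000 L × 1000 = 63.23 mg/L.

(b) Volume: 206,000 US gal × 3.785 L/gal = 779,710 L.
(b) [OCl⁻]/[HOCl] = 10^(pH − pKa) = 10^(7.97 − 7.44) = 3.388; fraction as HOCl = 1/(1 + 3.388) = 0.2279.
(b) Free chlorine required for 1.39 ppm HOCl: 1.39 / 0.2279 = 6.1 ppm.
(b) FC to add: 6.1 − 0.4 = 5.7 mg/L as Cl₂.
(b) Cl₂ equivalent: 5.7 mg/L × 779,710 L = 4444 g.
(b) Product at 8.5% available Cl: 4444 / 0.085 = 52,290 g.
(b) Volume: 52,290 g ÷ 1.15 g/mL = 45,470 mL.

(a) 63.2 ppm; (b) 45.5 L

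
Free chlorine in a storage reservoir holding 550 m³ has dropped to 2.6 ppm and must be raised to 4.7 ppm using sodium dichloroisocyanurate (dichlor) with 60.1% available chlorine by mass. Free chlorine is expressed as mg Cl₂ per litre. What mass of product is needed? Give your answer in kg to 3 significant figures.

Volume: 550 m³ = 550,000 L.
Chlorine deficit: 4.7 − 2.6 = 2.1 ppm = 2.1 mg/L as Cl₂.
Cl₂ equivalent needed: 2.1 mg/L × 550,000 L = 1,155,000 mg = 1155 g.
Product at 60.1% available chlorine: 1155 / 0.601 = 1922 g.

1.92 kg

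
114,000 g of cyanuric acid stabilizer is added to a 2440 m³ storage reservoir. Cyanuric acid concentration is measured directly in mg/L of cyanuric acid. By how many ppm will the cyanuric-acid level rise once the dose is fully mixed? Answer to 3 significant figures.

46.7 ppm

Volume: 2440 m³ = 2,440,000 L.
Rise: 114,000 g / 2,440,000 L × 1000 = 46.72 mg/L.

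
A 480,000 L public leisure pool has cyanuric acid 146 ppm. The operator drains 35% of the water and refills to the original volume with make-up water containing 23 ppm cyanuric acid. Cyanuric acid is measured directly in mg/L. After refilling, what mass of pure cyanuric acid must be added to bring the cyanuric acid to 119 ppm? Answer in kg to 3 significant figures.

After draining 35% and refilling: 146 × 0.65 + 23 × 0.35 = 102.95 ppm.
Deficit to target: 119 − 102.95 = 16.05 mg/L.
Mass: 16.05 mg/L × 480,000 L = 7704 g cyanuric acid.

7.70 kg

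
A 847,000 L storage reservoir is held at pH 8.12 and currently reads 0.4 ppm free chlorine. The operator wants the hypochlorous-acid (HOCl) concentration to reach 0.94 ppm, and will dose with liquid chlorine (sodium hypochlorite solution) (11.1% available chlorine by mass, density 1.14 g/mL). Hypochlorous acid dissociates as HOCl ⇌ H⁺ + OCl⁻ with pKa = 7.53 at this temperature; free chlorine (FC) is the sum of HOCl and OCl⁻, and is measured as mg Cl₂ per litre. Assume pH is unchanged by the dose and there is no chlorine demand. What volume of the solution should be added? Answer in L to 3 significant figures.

28.1 L

[OCl⁻]/[HOCl] = 10^(pH − pKa) = 10^(8.12 − 7.53) = 3.89; fraction as HOCl = 1/(1 + 3.89) = 0.2045.
Free chlorine required for 0.94 ppm HOCl: 0.94 / 0.2045 = 4.597 ppm.
FC to add: 4.597 − 0.4 = 4.197 mg/L as Cl₂.
Cl₂ equivalent: 4.197 mg/L × 847,000 L = 3555 g.
Product at 11.1% available Cl: 3555 / 0.111 = 32,030 g.
Volume: 32,030 g ÷ 1.14 g/mL = 28,090 mL.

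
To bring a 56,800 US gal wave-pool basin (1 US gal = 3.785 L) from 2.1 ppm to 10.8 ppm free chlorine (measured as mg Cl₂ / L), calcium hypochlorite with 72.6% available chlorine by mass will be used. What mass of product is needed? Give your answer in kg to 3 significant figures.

2.58 kg

Volume: 56,800 US gal × 3.785 L/gal = 214,988 L.
Chlorine deficit: 10.8 − 2.1 = 8.7 ppm = 8.7 mg/L as Cl₂.
Cl₂ equivalent needed: 8.7 mg/L × 214,988 L = 1,870,000 mg = 1870 g.
Product at 72.6% available chlorine: 1870 / 0.726 = 2576 g.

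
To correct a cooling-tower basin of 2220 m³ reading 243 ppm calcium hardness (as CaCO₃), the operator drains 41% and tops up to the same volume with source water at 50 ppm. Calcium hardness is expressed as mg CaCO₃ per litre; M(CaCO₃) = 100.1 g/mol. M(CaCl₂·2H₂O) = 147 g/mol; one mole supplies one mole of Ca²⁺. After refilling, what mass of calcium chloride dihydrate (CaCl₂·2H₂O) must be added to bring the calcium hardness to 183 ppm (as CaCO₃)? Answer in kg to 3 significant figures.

Volume: 2220 m³ = 2,220,000 L.
After draining 41% and refilling: 243 × 0.59 + 50 × 0.41 = 163.87 ppm.
Deficit to target: 183 − 163.87 = 19.13 mg/L.
As CaCO₃: 19.13 mg/L × 2,220,000 L = 42,470 g; ÷ 100.1 = 424.3 mol Ca²⁺.
Mass: 424.3 × 147 = 62,370 g.

62.4 kg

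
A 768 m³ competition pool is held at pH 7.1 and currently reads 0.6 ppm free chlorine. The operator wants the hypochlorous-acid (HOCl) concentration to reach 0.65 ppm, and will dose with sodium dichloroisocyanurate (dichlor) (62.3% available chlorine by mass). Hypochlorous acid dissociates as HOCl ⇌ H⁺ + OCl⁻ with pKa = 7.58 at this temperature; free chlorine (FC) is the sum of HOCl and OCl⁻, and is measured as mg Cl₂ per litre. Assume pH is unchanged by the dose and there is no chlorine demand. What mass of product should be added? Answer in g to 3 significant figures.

327 g

Volume: 768 m³ = 768,000 L.
[OCl⁻]/[HOCl] = 10^(pH − pKa) = 10^(7.1 − 7.58) = 0.3311; fraction as HOCl = 1/(1 + 0.3311) = 0.7512.
Free chlorine required for 0.65 ppm HOCl: 0.65 / 0.7512 = 0.8652 ppm.
FC to add: 0.8652 − 0.6 = 0.2652 mg/L as Cl₂.
Cl₂ equivalent: 0.2652 mg/L × 768,000 L = 203.7 g.
Product at 62.3% available Cl: 203.7 / 0.623 = 327 g.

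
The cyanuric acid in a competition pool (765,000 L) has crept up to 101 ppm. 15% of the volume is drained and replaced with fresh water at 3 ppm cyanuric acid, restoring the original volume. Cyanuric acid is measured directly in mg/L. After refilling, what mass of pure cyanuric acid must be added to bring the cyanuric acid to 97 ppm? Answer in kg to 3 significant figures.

8.19 kg

After draining 15% and refilling: 101 × 0.85 + 3 × 0.15 = 86.3 ppm.
Deficit to target: 97 − 86.3 = 10.7 mg/L.
Mass: 10.7 mg/L × 765,000 L = 8186 g cyanuric acid.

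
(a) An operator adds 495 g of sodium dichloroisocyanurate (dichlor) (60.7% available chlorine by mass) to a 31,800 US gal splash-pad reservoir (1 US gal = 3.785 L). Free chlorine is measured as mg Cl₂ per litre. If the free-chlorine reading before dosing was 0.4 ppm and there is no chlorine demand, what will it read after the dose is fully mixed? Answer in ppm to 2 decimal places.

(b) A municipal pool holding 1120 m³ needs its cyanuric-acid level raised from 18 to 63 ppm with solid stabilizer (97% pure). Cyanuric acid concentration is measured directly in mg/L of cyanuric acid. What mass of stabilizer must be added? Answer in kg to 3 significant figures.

(a) Volume: 31,800 US gal × 3.785 L/gal = 120,363 L.
(a) Available chlorine delivered: 495 g × 0.607 = 300.5 g as Cl₂.
(a) Concentration rise: 300.5 g / 120,363 L = 2.496 mg/L = 2.50 ppm.
(a) Final FC: 0.4 + 2.50 = 2.90 ppm.

(b) Volume: 1120 m³ = 1,120,000 L.
(b) CYA to add: (63 − 18) = 45 mg/L × 1,120,000 L = 50,400 g cyanuric acid.
(b) At 97% purity: 50,400 / 0.97 = 51,960 g product.

(a) 2.90 ppm; (b) 52.0 kg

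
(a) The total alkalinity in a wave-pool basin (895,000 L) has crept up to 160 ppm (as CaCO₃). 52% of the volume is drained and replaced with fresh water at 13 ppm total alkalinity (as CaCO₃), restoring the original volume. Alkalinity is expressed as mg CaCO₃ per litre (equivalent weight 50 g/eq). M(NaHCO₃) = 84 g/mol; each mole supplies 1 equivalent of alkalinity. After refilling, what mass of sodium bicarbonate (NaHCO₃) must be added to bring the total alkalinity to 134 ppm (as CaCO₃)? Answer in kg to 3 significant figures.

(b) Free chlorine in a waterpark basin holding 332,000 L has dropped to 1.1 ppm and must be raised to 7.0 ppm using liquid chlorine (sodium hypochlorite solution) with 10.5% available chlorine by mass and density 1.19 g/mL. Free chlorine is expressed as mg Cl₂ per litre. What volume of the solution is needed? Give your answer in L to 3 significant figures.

(a) After draining 52% and refilling: 160 × 0.48 + 13 × 0.52 = 83.56 ppm.
(a) Deficit to target: 134 − 83.56 = 50.44 mg/L.
(a) As CaCO₃: 50.44 mg/L × 895,000 L = 45,140 g; ÷ 50 g/eq ÷ 1 = 902.9 mol NaHCO₃.
(a) Mass: 902.9 × 84 = 75,840 g.

(b) Chlorine deficit: 7.0 − 1.1 = 5.9 ppm = 5.9 mg/L as Cl₂.
(b) Cl₂ equivalent needed: 5.9 mg/L × 332,000 L = 1,959,000 mg = 1959 g.
(b) Product at 10.5% available chlorine: 1959 / 0.105 = 18,660 g.
(b) Volume at density 1.19 g/mL: 18,660 g ÷ 1.19 g/mL = 15,680 mL.

(a) 75.8 kg; (b) 15.7 L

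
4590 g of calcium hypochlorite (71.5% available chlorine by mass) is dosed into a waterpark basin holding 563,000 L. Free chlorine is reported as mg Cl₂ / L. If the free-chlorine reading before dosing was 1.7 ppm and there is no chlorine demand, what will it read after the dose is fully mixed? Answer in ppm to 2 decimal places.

7.53 ppm

Available chlorine delivered: 4590 g × 0.715 = 3282 g as Cl₂.
Concentration rise: 3282 g / 563,000 L = 5.829 mg/L = 5.83 ppm.
Final FC: 1.7 + 5.83 = 7.53 ppm.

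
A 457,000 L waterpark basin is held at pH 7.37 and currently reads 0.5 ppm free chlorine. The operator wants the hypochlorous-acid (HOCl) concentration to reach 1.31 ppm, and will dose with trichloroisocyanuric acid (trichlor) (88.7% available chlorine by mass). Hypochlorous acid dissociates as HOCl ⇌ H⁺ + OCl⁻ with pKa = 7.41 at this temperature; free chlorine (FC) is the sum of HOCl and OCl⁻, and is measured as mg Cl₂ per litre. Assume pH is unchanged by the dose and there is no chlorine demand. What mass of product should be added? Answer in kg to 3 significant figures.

1.03 kg

[OCl⁻]/[HOCl] = 10^(pH − pKa) = 10^(7.37 − 7.41) = 0.912; fraction as HOCl = 1/(1 + 0.912) = 0.523.
Free chlorine required for 1.31 ppm HOCl: 1.31 / 0.523 = 2.505 ppm.
FC to add: 2.505 − 0.5 = 2.005 mg/L as Cl₂.
Cl₂ equivalent: 2.005 mg/L × 457,000 L = 916.2 g.
Product at 88.7% available Cl: 916.2 / 0.887 = 1033 g.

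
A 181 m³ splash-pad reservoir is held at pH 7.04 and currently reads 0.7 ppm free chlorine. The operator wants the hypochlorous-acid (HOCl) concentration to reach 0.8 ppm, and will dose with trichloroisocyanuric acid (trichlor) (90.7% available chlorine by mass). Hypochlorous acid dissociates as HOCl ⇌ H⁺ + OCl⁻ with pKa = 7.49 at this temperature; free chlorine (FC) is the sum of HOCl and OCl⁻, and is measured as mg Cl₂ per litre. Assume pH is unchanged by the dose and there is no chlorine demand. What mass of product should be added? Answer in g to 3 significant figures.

76.6 g

Volume: 181 m³ = 181,000 L.
[OCl⁻]/[HOCl] = 10^(pH − pKa) = 10^(7.04 − 7.49) = 0.3548; fraction as HOCl = 1/(1 + 0.3548) = 0.7381.
Free chlorine required for 0.8 ppm HOCl: 0.8 / 0.7381 = 1.084 ppm.
FC to add: 1.084 − 0.7 = 0.3839 mg/L as Cl₂.
Cl₂ equivalent: 0.3839 mg/L × 181,000 L = 69.48 g.
Product at 90.7% available Cl: 69.48 / 0.907 = 76.6 g.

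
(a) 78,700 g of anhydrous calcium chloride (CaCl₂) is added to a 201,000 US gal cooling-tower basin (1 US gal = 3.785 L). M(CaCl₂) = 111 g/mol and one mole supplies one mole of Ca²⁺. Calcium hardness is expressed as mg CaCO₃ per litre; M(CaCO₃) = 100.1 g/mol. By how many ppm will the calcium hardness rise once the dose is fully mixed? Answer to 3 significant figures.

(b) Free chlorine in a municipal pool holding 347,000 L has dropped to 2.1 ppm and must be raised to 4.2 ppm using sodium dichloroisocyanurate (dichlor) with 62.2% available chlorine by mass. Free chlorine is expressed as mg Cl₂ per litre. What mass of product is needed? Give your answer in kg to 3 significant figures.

(a) 93.3 ppm; (b) 1.17 kg

(a) Volume: 201,000 US gal × 3.785 L/gal = 760,785 L.
(a) Moles of Ca²⁺: 78,700 g ÷ 111 g/mol = 709 mol.
(a) As CaCO₃: 709 mol × 100.1 g/mol = 70,970 g.
(a) Rise: 70,970 g / 760,785 L × 1000 = 93.29 mg/L.

(b) Chlorine deficit: 4.2 − 2.1 = 2.1 ppm = 2.1 mg/L as Cl₂.
(b) Cl₂ equivalent needed: 2.1 mg/L × 347,000 L = 728,700 mg = 728.7 g.
(b) Product at 62.2% available chlorine: 728.7 / 0.622 = 1172 g.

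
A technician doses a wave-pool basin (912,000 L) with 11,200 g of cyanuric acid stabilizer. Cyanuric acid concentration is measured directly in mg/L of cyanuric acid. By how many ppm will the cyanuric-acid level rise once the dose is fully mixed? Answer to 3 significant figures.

12.3 ppm

Rise: 11,200 g / 912,000 L × 1000 = 12.28 mg/L.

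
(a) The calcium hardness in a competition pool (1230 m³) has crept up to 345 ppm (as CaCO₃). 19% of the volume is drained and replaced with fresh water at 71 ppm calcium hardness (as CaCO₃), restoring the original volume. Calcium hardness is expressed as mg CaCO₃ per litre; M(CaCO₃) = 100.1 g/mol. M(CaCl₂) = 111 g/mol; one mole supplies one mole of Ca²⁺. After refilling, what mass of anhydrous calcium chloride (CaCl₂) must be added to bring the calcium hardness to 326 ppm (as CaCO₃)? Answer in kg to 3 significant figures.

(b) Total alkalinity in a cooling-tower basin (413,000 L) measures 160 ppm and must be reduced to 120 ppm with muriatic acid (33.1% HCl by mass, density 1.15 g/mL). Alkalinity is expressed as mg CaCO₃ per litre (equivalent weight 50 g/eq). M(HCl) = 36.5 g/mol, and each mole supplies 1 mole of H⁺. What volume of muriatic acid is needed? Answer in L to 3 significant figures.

(a) 45.1 kg; (b) 31.7 L

(a) Volume: 1230 m³ = 1,230,000 L.
(a) After draining 19% and refilling: 345 × 0.81 + 71 × 0.19 = 292.94 ppm.
(a) Deficit to target: 326 − 292.94 = 33.06 mg/L.
(a) As CaCO₃: 33.06 mg/L × 1,230,000 L = 40,660 g; ÷ 100.1 = 406.2 mol Ca²⁺.
(a) Mass: 406.2 × 111 = 45,090 g.

(b) Alkalinity to neutralize: (160 − 120) = 40 mg/L as CaCO₃ × 413,000 L = 16,520 g as CaCO₃.
(b) Equivalents of H⁺ required: 16,520 ÷ 50 g/eq = 330.4 eq = 330.4 mol HCl.
(b) Mass of HCl: 330.4 × 36.5 = 12,060 g.
(b) Mass of 33.1% solution: 12,060 / 0.331 = 36,430 g.
(b) Volume: 36,430 g ÷ 1.15 g/mL = 31,680 mL.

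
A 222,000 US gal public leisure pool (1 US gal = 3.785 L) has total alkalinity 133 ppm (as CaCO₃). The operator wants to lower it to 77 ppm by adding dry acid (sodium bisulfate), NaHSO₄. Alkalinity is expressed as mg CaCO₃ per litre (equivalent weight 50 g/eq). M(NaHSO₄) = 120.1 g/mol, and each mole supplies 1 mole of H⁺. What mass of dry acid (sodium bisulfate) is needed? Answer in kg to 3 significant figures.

113 kg

Volume: 222,000 US gal × 3.785 L/gal = 840,270 L.
Alkalinity to neutralize: (133 − 77) = 56 mg/L as CaCO₃ × 840,270 L = 47,060 g as CaCO₃.
Equivalents of H⁺ required: 47,060 ÷ 50 g/eq = 941.1 eq = 941.1 mol NaHSO₄.
Mass of NaHSO₄: 941.1 × 120.1 = 113,000 g.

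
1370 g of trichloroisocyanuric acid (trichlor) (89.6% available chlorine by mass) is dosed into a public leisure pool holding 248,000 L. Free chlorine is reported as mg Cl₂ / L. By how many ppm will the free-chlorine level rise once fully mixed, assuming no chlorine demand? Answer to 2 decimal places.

Available chlorine delivered: 1370 g × 0.896 = 1228 g as Cl₂.
Concentration rise: 1228 g / 248,000 L = 4.95 mg/L = 4.95 ppm.

4.95 ppm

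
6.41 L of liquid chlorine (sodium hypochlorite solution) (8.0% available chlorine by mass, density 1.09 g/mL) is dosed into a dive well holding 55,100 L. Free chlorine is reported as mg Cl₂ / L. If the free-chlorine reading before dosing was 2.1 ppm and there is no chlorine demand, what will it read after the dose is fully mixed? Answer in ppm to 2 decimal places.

Mass of solution: 6.41 L × 1000 mL/L × 1.09 g/mL = 6987 g.
Available chlorine delivered: 6987 g × 0.08 = 559 g as Cl₂.
Concentration rise: 559 g / 55,100 L = 10.14 mg/L = 10.14 ppm.
Final FC: 2.1 + 10.14 = 12.24 ppm.

12.24 ppm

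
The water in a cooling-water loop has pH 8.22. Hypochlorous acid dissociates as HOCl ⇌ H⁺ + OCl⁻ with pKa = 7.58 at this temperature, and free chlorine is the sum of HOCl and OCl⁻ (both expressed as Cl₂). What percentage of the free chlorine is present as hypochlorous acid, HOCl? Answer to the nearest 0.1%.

18.6%

[OCl⁻]/[HOCl] = 10^(pH − pKa) = 10^(8.22 − 7.58) = 10^0.64 = 4.365.
Fraction as HOCl = 1 / (1 + 4.365) = 0.1864.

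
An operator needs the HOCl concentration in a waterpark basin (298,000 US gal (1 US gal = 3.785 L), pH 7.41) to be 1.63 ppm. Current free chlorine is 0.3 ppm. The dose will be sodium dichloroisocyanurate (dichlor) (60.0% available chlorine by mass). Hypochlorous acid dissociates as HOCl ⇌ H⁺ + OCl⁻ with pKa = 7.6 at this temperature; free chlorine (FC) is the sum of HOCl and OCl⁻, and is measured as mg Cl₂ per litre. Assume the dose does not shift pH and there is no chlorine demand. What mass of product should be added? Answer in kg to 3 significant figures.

4.48 kg

Volume: 298,000 US gal × 3.785 L/gal = 1,127,930 L.
[OCl⁻]/[HOCl] = 10^(pH − pKa) = 10^(7.41 − 7.6) = 0.6457; fraction as HOCl = 1/(1 + 0.6457) = 0.6077.
Free chlorine required for 1.63 ppm HOCl: 1.63 / 0.6077 = 2.682 ppm.
FC to add: 2.682 − 0.3 = 2.382 mg/L as Cl₂.
Cl₂ equivalent: 2.382 mg/L × 1,127,930 L = 2687 g.
Product at 60.0% available Cl: 2687 / 0.6 = 4479 g.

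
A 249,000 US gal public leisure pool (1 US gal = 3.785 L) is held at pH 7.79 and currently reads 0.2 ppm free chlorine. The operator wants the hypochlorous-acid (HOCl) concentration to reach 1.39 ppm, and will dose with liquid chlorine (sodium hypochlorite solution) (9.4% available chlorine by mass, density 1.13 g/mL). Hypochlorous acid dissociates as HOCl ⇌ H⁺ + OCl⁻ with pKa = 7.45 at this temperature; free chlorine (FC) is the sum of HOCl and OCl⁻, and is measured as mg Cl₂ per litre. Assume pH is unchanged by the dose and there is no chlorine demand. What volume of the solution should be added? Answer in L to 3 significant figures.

37.5 L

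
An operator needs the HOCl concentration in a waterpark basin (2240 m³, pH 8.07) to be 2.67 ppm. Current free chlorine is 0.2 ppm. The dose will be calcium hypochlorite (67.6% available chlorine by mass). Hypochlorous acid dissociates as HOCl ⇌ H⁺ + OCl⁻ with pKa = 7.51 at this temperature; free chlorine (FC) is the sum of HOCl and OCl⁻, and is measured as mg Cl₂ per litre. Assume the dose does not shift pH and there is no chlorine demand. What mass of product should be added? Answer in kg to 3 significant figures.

40.3 kg

Volume: 2240 m³ = 2,240,000 L.
[OCl⁻]/[HOCl] = 10^(pH − pKa) = 10^(8.07 − 7.51) = 3.631; fraction as HOCl = 1/(1 + 3.631) = 0.2159.
Free chlorine required for 2.67 ppm HOCl: 2.67 / 0.2159 = 12.36 ppm.
FC to add: 12.36 − 0.2 = 12.16 mg/L as Cl₂.
Cl₂ equivalent: 12.16 mg/L × 2,240,000 L = 27,250 g.
Product at 67.6% available Cl: 27,250 / 0.676 = 40,310 g.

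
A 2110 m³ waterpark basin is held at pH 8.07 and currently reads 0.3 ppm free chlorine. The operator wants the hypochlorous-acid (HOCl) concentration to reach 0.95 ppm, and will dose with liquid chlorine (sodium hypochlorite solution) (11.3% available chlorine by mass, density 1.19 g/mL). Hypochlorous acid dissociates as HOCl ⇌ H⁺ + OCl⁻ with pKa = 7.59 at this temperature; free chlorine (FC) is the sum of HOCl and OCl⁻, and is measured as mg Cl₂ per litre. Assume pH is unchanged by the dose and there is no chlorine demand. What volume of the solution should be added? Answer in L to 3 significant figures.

55.2 L

Volume: 2110 m³ = 2,110,000 L.
[OCl⁻]/[HOCl] = 10^(pH − pKa) = 10^(8.07 − 7.59) = 3.02; fraction as HOCl = 1/(1 + 3.02) = 0.2488.
Free chlorine required for 0.95 ppm HOCl: 0.95 / 0.2488 = 3.819 ppm.
FC to add: 3.819 − 0.3 = 3.519 mg/L as Cl₂.
Cl₂ equivalent: 3.519 mg/L × 2,110,000 L = 7425 g.
Product at 11.3% available Cl: 7425 / 0.113 = 65,710 g.
Volume: 65,710 g ÷ 1.19 g/mL = 55,220 mL.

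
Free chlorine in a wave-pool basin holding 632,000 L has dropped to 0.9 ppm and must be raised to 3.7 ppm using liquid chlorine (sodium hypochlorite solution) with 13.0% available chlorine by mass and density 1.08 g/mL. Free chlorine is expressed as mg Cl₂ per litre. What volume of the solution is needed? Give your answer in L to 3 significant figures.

12.6 L

Chlorine deficit: 3.7 − 0.9 = 2.8 ppm = 2.8 mg/L as Cl₂.
Cl₂ equivalent needed: 2.8 mg/L × 632,000 L = 1,770,000 mg = 1770 g.
Product at 13.0% available chlorine: 1770 / 0.13 = 13,610 g.
Volume at density 1.08 g/mL: 13,610 g ÷ 1.08 g/mL = 12,600 mL.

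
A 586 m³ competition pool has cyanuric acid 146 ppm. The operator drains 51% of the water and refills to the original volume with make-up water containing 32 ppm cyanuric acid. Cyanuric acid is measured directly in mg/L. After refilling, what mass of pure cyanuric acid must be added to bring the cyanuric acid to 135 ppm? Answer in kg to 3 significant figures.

Volume: 586 m³ = 586,000 L.
After draining 51% and refilling: 146 × 0.49 + 32 × 0.51 = 87.86 ppm.
Deficit to target: 135 − 87.86 = 47.14 mg/L.
Mass: 47.14 mg/L × 586,000 L = 27,620 g cyanuric acid.

27.6 kg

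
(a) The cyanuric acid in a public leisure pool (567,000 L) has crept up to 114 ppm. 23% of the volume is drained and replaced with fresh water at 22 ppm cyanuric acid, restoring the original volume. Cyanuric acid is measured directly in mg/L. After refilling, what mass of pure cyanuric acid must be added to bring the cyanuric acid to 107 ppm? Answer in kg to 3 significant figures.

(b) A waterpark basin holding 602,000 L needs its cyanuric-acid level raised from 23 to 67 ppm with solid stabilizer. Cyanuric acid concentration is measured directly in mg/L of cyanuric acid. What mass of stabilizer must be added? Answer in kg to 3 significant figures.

(a) 8.03 kg; (b) 26.5 kg

(a) After draining 23% and refilling: 114 × 0.77 + 22 × 0.23 = 92.84 ppm.
(a) Deficit to target: 107 − 92.84 = 14.16 mg/L.
(a) Mass: 14.16 mg/L × 567,000 L = 8029 g cyanuric acid.

(b) CYA to add: (67 − 23) = 44 mg/L × 602,000 L = 26,490 g cyanuric acid.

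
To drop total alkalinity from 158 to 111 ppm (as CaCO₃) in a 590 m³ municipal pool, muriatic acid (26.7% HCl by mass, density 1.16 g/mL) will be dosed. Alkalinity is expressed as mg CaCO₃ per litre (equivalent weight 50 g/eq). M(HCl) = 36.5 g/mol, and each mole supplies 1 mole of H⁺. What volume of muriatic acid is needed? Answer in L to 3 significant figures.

65.4 L

Volume: 590 m³ = 590,000 L.
Alkalinity to neutralize: (158 − 111) = 47 mg/L as CaCO₃ × 590,000 L = 27,730 g as CaCO₃.
Equivalents of H⁺ required: 27,730 ÷ 50 g/eq = 554.6 eq = 554.6 mol HCl.
Mass of HCl: 554.6 × 36.5 = 20,240 g.
Mass of 26.7% solution: 20,240 / 0.267 = 75,820 g.
Volume: 75,820 g ÷ 1.16 g/mL = 65,360 mL.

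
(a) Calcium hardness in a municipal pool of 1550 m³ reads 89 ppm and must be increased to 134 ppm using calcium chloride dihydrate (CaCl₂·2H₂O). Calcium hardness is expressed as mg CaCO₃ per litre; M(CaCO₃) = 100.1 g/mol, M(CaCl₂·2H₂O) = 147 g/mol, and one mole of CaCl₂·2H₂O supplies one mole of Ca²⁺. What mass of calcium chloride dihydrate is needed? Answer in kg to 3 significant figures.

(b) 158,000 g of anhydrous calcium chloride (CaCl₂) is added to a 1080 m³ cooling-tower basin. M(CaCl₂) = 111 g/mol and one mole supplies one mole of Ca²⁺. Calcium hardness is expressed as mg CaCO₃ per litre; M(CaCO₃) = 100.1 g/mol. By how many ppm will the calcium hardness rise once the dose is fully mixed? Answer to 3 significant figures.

(a) Volume: 1550 m³ = 1,550,000 L.
(a) Hardness to add: (134 − 89) = 45 mg/L as CaCO₃ × 1,550,000 L = 69,750 g as CaCO₃.
(a) Moles of Ca²⁺ (1 mol Ca²⁺ ≡ 1 mol CaCO₃): 69,750 / 100.1 g/mol = 696.8 mol.
(a) Mass of CaCl₂·2H₂O: 696.8 × 147 = 102,400 g.

(b) Volume: 1080 m³ = 1,080,000 L.
(b) Moles of Ca²⁺: 158,000 g ÷ 111 g/mol = 1423 mol.
(b) As CaCO₃: 1423 mol × 100.1 g/mol = 142,500 g.
(b) Rise: 142,500 g / 1,080,000 L × 1000 = 131.9 mg/L.

(a) 102 kg; (b) 132 ppm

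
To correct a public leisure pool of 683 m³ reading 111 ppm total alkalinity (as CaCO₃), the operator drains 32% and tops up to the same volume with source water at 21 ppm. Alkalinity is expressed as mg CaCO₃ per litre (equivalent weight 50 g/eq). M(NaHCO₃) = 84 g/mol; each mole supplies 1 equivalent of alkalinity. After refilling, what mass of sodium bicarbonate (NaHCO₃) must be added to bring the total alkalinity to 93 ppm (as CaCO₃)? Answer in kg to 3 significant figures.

12.4 kg

Volume: 683 m³ = 683,000 L.
After draining 32% and refilling: 111 × 0.68 + 21 × 0.32 = 82.2 ppm.
Deficit to target: 93 − 82.2 = 10.8 mg/L.
As CaCO₃: 10.8 mg/L × 683,000 L = 7376 g; ÷ 50 g/eq ÷ 1 = 147.5 mol NaHCO₃.
Mass: 147.5 × 84 = 12,390 g.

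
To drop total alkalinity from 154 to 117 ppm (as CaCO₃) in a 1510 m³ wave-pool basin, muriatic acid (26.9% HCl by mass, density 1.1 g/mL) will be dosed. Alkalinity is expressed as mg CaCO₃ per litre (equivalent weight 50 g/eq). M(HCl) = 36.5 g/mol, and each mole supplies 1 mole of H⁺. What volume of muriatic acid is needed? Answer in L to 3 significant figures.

Volume: 1510 m³ = 1,510,000 L.
Alkalinity to neutralize: (154 − 117) = 37 mg/L as CaCO₃ × 1,510,000 L = 55,870 g as CaCO₃.
Equivalents of H⁺ required: 55,870 ÷ 50 g/eq = 1117 eq = 1117 mol HCl.
Mass of HCl: 1117 × 36.5 = 40,790 g.
Mass of 26.9% solution: 40,790 / 0.269 = 151,600 g.
Volume: 151,600 g ÷ 1.1 g/mL = 137,800 mL.

138 L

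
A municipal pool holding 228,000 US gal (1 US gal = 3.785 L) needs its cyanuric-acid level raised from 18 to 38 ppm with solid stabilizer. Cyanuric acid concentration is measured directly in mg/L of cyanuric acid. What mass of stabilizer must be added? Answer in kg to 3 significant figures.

Volume: 228,000 US gal × 3.785 L/gal = 862,980 L.
CYA to add: (38 − 18) = 20 mg/L × 862,980 L = 17,260 g cyanuric acid.

17.3 kg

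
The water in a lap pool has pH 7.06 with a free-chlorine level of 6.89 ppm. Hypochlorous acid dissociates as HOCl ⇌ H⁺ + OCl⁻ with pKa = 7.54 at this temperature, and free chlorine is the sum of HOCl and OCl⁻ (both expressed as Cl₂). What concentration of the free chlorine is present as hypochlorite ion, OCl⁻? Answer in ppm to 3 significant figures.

1.71 ppm

[OCl⁻]/[HOCl] = 10^(pH − pKa) = 10^(7.06 − 7.54) = 10^-0.48 = 0.3311.
Fraction as HOCl = 1 / (1 + 0.3311) = 0.7512.
OCl⁻ = (1 − 0.7512) × 6.89 ppm = 1.714 ppm.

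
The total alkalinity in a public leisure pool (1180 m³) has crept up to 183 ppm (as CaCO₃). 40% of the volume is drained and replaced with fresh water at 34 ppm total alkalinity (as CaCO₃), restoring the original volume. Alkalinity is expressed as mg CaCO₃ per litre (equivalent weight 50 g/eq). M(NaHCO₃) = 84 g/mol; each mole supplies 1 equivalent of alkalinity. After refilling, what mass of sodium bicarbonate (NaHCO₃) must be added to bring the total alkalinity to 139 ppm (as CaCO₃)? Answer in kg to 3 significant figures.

30.9 kg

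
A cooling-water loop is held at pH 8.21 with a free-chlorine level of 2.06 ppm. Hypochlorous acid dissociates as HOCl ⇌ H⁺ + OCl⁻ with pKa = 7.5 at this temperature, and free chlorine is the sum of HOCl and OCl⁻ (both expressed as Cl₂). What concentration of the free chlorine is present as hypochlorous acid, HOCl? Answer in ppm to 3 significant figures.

0.336 ppm

[OCl⁻]/[HOCl] = 10^(pH − pKa) = 10^(8.21 − 7.5) = 10^0.71 = 5.129.
Fraction as HOCl = 1 / (1 + 5.129) = 0.1632.
HOCl = 0.1632 × 2.06 ppm = 0.3361 ppm.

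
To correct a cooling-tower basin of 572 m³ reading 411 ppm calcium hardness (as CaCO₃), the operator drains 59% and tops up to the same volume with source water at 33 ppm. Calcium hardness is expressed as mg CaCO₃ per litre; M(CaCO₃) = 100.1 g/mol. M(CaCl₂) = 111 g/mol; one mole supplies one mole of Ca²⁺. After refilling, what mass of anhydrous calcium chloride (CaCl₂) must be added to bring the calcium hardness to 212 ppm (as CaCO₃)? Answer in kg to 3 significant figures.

15.2 kg

Volume: 572 m³ = 572,000 L.
After draining 59% and refilling: 411 × 0.41 + 33 × 0.59 = 187.98 ppm.
Deficit to target: 212 − 187.98 = 24.02 mg/L.
As CaCO₃: 24.02 mg/L × 572,000 L = 13,740 g; ÷ 100.1 = 137.3 mol Ca²⁺.
Mass: 137.3 × 111 = 15,240 g.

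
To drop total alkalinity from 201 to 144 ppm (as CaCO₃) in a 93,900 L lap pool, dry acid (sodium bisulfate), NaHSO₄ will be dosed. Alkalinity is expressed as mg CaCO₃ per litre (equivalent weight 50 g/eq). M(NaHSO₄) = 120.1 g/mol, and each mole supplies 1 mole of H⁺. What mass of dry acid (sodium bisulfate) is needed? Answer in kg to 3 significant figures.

12.9 kg

Alkalinity to neutralize: (201 − 144) = 57 mg/L as CaCO₃ × 93,900 L = 5352 g as CaCO₃.
Equivalents of H⁺ required: 5352 ÷ 50 g/eq = 107 eq = 107 mol NaHSO₄.
Mass of NaHSO₄: 107 × 120.1 = 12,860 g.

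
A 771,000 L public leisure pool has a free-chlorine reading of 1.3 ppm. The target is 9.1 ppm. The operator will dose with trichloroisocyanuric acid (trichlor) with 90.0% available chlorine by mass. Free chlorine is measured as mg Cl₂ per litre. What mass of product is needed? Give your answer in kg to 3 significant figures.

Chlorine deficit: 9.1 − 1.3 = 7.8 ppm = 7.8 mg/L as Cl₂.
Cl₂ equivalent needed: 7.8 mg/L × 771,000 L = 6,014,000 mg = 6014 g.
Product at 90.0% available chlorine: 6014 / 0.9 = 6682 g.

6.68 kg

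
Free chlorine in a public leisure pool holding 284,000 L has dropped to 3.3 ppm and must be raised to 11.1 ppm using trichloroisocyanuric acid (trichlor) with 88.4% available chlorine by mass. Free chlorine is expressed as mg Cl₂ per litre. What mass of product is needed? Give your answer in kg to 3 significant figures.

2.51 kg

Chlorine deficit: 11.1 − 3.3 = 7.8 ppm = 7.8 mg/L as Cl₂.
Cl₂ equivalent needed: 7.8 mg/L × 284,000 L = 2,215,000 mg = 2215 g.
Product at 88.4% available chlorine: 2215 / 0.884 = 2506 g.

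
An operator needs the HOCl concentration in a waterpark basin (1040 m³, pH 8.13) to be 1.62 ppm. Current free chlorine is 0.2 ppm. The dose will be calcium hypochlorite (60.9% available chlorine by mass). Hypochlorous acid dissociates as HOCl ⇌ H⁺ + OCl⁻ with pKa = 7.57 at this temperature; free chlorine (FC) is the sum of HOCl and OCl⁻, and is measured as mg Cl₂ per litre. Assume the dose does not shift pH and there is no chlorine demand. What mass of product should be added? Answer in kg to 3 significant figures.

12.5 kg

Volume: 1040 m³ = 1,040,000 L.
[OCl⁻]/[HOCl] = 10^(pH − pKa) = 10^(8.13 − 7.57) = 3.631; fraction as HOCl = 1/(1 + 3.631) = 0.2159.
Free chlorine required for 1.62 ppm HOCl: 1.62 / 0.2159 = 7.502 ppm.
FC to add: 7.502 − 0.2 = 7.302 mg/L as Cl₂.
Cl₂ equivalent: 7.302 mg/L × 1,040,000 L = 7594 g.
Product at 60.9% available Cl: 7594 / 0.609 = 12,470 g.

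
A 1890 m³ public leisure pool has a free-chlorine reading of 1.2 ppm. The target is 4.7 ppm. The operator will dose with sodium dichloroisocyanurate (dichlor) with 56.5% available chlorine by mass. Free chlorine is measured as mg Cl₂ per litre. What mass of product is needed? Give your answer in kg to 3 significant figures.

Volume: 1890 m³ = 1,890,000 L.
Chlorine deficit: 4.7 − 1.2 = 3.5 ppm = 3.5 mg/L as Cl₂.
Cl₂ equivalent needed: 3.5 mg/L × 1,890,000 L = 6,615,000 mg = 6615 g.
Product at 56.5% available chlorine: 6615 / 0.565 = 11,710 g.

11.7 kg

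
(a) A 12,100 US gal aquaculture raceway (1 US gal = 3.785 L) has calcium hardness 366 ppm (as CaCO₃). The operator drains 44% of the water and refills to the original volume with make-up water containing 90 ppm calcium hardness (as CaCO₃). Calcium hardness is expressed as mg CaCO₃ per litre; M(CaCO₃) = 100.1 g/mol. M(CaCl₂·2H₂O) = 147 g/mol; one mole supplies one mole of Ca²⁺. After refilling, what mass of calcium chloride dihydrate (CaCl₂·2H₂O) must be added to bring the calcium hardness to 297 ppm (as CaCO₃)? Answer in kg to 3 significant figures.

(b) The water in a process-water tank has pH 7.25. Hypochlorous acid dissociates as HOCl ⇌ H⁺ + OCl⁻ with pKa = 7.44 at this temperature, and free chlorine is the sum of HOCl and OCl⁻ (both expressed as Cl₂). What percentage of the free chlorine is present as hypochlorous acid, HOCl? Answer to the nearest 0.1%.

(a) 3.53 kg; (b) 60.8%

(a) Volume: 12,100 US gal × 3.785 L/gal = 45,798 L.
(a) After draining 44% and refilling: 366 × 0.56 + 90 × 0.44 = 244.56 ppm.
(a) Deficit to target: 297 − 244.56 = 52.44 mg/L.
(a) As CaCO₃: 52.44 mg/L × 45,798 L = 2402 g; ÷ 100.1 = 23.99 mol Ca²⁺.
(a) Mass: 23.99 × 147 = 3527 g.

(b) [OCl⁻]/[HOCl] = 10^(pH − pKa) = 10^(7.25 − 7.44) = 10^-0.19 = 0.6457.
(b) Fraction as HOCl = 1 / (1 + 0.6457) = 0.6077.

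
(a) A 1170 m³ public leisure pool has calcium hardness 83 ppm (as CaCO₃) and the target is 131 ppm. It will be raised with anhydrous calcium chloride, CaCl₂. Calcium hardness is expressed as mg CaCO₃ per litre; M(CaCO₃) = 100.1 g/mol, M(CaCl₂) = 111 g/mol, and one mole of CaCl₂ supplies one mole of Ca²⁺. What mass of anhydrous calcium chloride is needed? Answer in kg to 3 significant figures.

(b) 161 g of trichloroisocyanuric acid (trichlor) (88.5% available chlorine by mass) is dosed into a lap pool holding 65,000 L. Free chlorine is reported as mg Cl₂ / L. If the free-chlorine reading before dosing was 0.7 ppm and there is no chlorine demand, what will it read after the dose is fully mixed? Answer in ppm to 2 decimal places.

(a) 62.3 kg; (b) 2.89 ppm

(a) Volume: 1170 m³ = 1,170,000 L.
(a) Hardness to add: (131 − 83) = 48 mg/L as CaCO₃ × 1,170,000 L = 56,160 g as CaCO₃.
(a) Moles of Ca²⁺ (1 mol Ca²⁺ ≡ 1 mol CaCO₃): 56,160 / 100.1 g/mol = 561 mol.
(a) Mass of CaCl₂: 561 × 111 = 62,280 g.

(b) Available chlorine delivered: 161 g × 0.885 = 142.5 g as Cl₂.
(b) Concentration rise: 142.5 g / 65,000 L = 2.192 mg/L = 2.19 ppm.
(b) Final FC: 0.7 + 2.19 = 2.89 ppm.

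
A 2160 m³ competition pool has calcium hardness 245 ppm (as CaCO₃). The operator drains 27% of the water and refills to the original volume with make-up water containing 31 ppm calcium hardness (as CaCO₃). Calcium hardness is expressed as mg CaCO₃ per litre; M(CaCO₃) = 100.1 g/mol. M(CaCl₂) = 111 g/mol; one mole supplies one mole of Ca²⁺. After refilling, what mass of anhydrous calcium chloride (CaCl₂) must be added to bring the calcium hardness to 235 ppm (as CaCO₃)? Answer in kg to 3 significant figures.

Volume: 2160 m³ = 2,160,000 L.
After draining 27% and refilling: 245 × 0.73 + 31 × 0.27 = 187.22 ppm.
Deficit to target: 235 − 187.22 = 47.78 mg/L.
As CaCO₃: 47.78 mg/L × 2,160,000 L = 103,200 g; ÷ 100.1 = 1031 mol Ca²⁺.
Mass: 1031 × 111 = 114,400 g.

114 kg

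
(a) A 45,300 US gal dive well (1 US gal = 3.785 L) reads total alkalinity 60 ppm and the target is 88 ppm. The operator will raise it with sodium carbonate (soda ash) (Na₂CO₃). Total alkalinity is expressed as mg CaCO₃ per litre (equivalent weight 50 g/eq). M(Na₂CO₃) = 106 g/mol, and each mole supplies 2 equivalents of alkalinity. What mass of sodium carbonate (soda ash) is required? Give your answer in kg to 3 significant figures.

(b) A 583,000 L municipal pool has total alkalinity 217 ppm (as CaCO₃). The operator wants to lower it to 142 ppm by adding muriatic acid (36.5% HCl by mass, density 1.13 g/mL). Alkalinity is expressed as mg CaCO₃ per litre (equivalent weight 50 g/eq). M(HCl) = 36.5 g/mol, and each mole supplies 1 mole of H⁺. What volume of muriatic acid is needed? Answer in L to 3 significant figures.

(a) 5.09 kg; (b) 77.4 L

(a) Volume: 45,300 US gal × 3.785 L/gal = 171,460 L.
(a) Alkalinity to add: (88 − 60) = 28 mg/L as CaCO₃ × 171,460 L = 4801 g as CaCO₃.
(a) Equivalents: 4801 g ÷ 50 g/eq = 96.02 eq.
(a) Each mole of Na₂CO₃ supplies 2 eq, so 96.02 / 2 = 48.01 mol.
(a) Mass: 48.01 mol × 106 g/mol = 5089 g.

(b) Alkalinity to neutralize: (217 − 142) = 75 mg/L as CaCO₃ × 583,000 L = 43,720 g as CaCO₃.
(b) Equivalents of H⁺ required: 43,720 ÷ 50 g/eq = 874.5 eq = 874.5 mol HCl.
(b) Mass of HCl: 874.5 × 36.5 = 31,920 g.
(b) Mass of 36.5% solution: 31,920 / 0.365 = 87,450 g.
(b) Volume: 87,450 g ÷ 1.13 g/mL = 77,390 mL.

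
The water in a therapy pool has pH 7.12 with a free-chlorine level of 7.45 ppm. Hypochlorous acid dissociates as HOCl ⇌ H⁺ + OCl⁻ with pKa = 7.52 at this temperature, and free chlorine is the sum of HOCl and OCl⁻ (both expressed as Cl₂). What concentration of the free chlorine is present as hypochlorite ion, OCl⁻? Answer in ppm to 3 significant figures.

[OCl⁻]/[HOCl] = 10^(pH − pKa) = 10^(7.12 − 7.52) = 10^-0.40 = 0.3981.
Fraction as HOCl = 1 / (1 + 0.3981) = 0.7153.
OCl⁻ = (1 − 0.7153) × 7.45 ppm = 2.121 ppm.

2.12 ppm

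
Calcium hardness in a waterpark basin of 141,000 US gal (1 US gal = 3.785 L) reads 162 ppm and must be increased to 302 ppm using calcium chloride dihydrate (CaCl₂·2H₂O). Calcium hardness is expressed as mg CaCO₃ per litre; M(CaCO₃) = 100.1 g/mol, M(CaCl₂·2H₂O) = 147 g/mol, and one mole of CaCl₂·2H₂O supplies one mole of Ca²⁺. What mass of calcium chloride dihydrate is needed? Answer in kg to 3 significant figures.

110 kg

Volume: 141,000 US gal × 3.785 L/gal = 533,685 L.
Hardness to add: (302 − 162) = 140 mg/L as CaCO₃ × 533,685 L = 74,720 g as CaCO₃.
Moles of Ca²⁺ (1 mol Ca²⁺ ≡ 1 mol CaCO₃): 74,720 / 100.1 g/mol = 746.4 mol.
Mass of CaCl₂·2H₂O: 746.4 × 147 = 109,700 g.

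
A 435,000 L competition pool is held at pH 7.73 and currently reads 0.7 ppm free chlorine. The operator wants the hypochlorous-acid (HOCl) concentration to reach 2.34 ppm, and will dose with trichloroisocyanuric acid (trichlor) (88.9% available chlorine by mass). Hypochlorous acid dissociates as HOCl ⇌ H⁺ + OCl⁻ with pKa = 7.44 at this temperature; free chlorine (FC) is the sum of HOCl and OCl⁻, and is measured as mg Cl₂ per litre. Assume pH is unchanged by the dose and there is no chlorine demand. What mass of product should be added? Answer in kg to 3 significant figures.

3.04 kg

[OCl⁻]/[HOCl] = 10^(pH − pKa) = 10^(7.73 − 7.44) = 1.95; fraction as HOCl = 1/(1 + 1.95) = 0.339.
Free chlorine required for 2.34 ppm HOCl: 2.34 / 0.339 = 6.903 ppm.
FC to add: 6.903 − 0.7 = 6.203 mg/L as Cl₂.
Cl₂ equivalent: 6.203 mg/L × 435,000 L = 2698 g.
Product at 88.9% available Cl: 2698 / 0.889 = 3035 g.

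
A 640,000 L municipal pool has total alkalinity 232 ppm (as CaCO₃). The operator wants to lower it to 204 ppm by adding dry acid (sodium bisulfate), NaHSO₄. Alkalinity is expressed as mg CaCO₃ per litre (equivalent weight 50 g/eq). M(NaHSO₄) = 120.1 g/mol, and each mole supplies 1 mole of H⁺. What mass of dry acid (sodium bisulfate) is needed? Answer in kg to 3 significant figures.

43.0 kg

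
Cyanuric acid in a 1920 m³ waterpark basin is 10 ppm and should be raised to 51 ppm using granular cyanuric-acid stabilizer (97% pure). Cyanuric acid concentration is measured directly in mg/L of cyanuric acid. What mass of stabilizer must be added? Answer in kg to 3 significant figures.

Volume: 1920 m³ = 1,920,000 L.
CYA to add: (51 − 10) = 41 mg/L × 1,920,000 L = 78,720 g cyanuric acid.
At 97% purity: 78,720 / 0.97 = 81,150 g product.

81.2 kg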